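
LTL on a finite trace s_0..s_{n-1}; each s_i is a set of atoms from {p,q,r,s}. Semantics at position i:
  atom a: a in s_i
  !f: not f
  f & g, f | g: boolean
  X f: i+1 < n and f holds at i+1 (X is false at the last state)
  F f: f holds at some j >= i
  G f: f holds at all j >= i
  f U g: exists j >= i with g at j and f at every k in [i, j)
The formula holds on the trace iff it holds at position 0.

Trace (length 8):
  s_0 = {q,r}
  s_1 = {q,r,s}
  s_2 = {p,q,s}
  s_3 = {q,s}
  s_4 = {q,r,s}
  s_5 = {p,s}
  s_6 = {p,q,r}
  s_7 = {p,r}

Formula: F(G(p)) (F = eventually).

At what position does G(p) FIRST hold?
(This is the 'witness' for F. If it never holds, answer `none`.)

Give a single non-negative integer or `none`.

s_0={q,r}: G(p)=False p=False
s_1={q,r,s}: G(p)=False p=False
s_2={p,q,s}: G(p)=False p=True
s_3={q,s}: G(p)=False p=False
s_4={q,r,s}: G(p)=False p=False
s_5={p,s}: G(p)=True p=True
s_6={p,q,r}: G(p)=True p=True
s_7={p,r}: G(p)=True p=True
F(G(p)) holds; first witness at position 5.

Answer: 5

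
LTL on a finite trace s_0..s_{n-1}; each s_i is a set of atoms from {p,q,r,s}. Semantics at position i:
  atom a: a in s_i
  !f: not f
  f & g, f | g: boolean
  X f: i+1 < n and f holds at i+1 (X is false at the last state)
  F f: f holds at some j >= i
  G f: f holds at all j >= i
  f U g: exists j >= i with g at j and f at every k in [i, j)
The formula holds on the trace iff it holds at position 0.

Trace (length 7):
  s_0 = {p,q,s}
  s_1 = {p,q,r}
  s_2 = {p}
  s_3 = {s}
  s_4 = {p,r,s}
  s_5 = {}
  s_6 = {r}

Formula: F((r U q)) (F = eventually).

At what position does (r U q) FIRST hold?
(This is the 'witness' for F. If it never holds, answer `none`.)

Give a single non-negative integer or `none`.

s_0={p,q,s}: (r U q)=True r=False q=True
s_1={p,q,r}: (r U q)=True r=True q=True
s_2={p}: (r U q)=False r=False q=False
s_3={s}: (r U q)=False r=False q=False
s_4={p,r,s}: (r U q)=False r=True q=False
s_5={}: (r U q)=False r=False q=False
s_6={r}: (r U q)=False r=True q=False
F((r U q)) holds; first witness at position 0.

Answer: 0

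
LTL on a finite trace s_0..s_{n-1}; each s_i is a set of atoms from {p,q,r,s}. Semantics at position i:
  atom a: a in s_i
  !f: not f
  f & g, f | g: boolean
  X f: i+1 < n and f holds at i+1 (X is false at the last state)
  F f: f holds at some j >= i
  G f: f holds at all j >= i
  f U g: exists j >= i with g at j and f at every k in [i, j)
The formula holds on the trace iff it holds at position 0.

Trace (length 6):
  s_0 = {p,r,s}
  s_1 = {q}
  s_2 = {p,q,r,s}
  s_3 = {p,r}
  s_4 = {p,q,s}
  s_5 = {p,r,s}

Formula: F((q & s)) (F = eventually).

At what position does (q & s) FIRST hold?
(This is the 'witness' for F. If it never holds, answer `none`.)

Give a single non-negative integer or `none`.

s_0={p,r,s}: (q & s)=False q=False s=True
s_1={q}: (q & s)=False q=True s=False
s_2={p,q,r,s}: (q & s)=True q=True s=True
s_3={p,r}: (q & s)=False q=False s=False
s_4={p,q,s}: (q & s)=True q=True s=True
s_5={p,r,s}: (q & s)=False q=False s=True
F((q & s)) holds; first witness at position 2.

Answer: 2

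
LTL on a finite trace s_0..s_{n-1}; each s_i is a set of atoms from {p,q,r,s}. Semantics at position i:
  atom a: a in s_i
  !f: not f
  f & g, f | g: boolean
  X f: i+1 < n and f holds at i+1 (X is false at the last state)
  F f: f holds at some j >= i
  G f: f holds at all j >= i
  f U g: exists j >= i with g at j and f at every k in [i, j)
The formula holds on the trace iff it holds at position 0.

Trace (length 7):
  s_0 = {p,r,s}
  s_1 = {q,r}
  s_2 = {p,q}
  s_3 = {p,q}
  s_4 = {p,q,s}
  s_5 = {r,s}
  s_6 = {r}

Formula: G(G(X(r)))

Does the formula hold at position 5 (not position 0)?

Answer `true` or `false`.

Answer: false

Derivation:
s_0={p,r,s}: G(G(X(r)))=False G(X(r))=False X(r)=True r=True
s_1={q,r}: G(G(X(r)))=False G(X(r))=False X(r)=False r=True
s_2={p,q}: G(G(X(r)))=False G(X(r))=False X(r)=False r=False
s_3={p,q}: G(G(X(r)))=False G(X(r))=False X(r)=False r=False
s_4={p,q,s}: G(G(X(r)))=False G(X(r))=False X(r)=True r=False
s_5={r,s}: G(G(X(r)))=False G(X(r))=False X(r)=True r=True
s_6={r}: G(G(X(r)))=False G(X(r))=False X(r)=False r=True
Evaluating at position 5: result = False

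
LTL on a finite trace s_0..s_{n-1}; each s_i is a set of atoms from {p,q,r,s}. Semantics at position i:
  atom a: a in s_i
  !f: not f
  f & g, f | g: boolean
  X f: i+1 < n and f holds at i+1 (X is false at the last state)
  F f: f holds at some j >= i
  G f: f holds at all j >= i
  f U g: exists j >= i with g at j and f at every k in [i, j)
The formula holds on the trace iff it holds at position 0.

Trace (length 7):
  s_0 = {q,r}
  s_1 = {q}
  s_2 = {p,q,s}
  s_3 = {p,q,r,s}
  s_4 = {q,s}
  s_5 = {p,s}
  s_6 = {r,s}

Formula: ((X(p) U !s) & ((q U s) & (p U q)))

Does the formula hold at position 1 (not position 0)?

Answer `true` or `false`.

s_0={q,r}: ((X(p) U !s) & ((q U s) & (p U q)))=True (X(p) U !s)=True X(p)=False p=False !s=True s=False ((q U s) & (p U q))=True (q U s)=True q=True (p U q)=True
s_1={q}: ((X(p) U !s) & ((q U s) & (p U q)))=True (X(p) U !s)=True X(p)=True p=False !s=True s=False ((q U s) & (p U q))=True (q U s)=True q=True (p U q)=True
s_2={p,q,s}: ((X(p) U !s) & ((q U s) & (p U q)))=False (X(p) U !s)=False X(p)=True p=True !s=False s=True ((q U s) & (p U q))=True (q U s)=True q=True (p U q)=True
s_3={p,q,r,s}: ((X(p) U !s) & ((q U s) & (p U q)))=False (X(p) U !s)=False X(p)=False p=True !s=False s=True ((q U s) & (p U q))=True (q U s)=True q=True (p U q)=True
s_4={q,s}: ((X(p) U !s) & ((q U s) & (p U q)))=False (X(p) U !s)=False X(p)=True p=False !s=False s=True ((q U s) & (p U q))=True (q U s)=True q=True (p U q)=True
s_5={p,s}: ((X(p) U !s) & ((q U s) & (p U q)))=False (X(p) U !s)=False X(p)=False p=True !s=False s=True ((q U s) & (p U q))=False (q U s)=True q=False (p U q)=False
s_6={r,s}: ((X(p) U !s) & ((q U s) & (p U q)))=False (X(p) U !s)=False X(p)=False p=False !s=False s=True ((q U s) & (p U q))=False (q U s)=True q=False (p U q)=False
Evaluating at position 1: result = True

Answer: true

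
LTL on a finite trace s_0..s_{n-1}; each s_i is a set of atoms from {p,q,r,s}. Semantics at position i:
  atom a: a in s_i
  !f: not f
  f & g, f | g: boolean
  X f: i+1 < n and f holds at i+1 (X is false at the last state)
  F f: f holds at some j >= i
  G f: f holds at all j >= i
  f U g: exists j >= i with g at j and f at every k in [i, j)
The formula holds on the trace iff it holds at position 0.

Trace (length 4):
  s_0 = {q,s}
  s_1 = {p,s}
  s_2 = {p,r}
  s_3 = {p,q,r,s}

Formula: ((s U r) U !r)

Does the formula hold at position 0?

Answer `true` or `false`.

Answer: true

Derivation:
s_0={q,s}: ((s U r) U !r)=True (s U r)=True s=True r=False !r=True
s_1={p,s}: ((s U r) U !r)=True (s U r)=True s=True r=False !r=True
s_2={p,r}: ((s U r) U !r)=False (s U r)=True s=False r=True !r=False
s_3={p,q,r,s}: ((s U r) U !r)=False (s U r)=True s=True r=True !r=False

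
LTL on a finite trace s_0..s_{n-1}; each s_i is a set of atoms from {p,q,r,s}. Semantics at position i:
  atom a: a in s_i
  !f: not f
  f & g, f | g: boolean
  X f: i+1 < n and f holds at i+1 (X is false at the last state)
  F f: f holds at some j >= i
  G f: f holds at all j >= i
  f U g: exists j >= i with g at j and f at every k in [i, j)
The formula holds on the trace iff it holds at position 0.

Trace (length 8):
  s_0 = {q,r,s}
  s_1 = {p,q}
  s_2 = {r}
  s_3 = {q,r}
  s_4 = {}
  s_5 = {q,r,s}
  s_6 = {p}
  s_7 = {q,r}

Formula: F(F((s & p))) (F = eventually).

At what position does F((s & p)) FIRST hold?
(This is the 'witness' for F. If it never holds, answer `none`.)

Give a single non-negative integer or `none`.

Answer: none

Derivation:
s_0={q,r,s}: F((s & p))=False (s & p)=False s=True p=False
s_1={p,q}: F((s & p))=False (s & p)=False s=False p=True
s_2={r}: F((s & p))=False (s & p)=False s=False p=False
s_3={q,r}: F((s & p))=False (s & p)=False s=False p=False
s_4={}: F((s & p))=False (s & p)=False s=False p=False
s_5={q,r,s}: F((s & p))=False (s & p)=False s=True p=False
s_6={p}: F((s & p))=False (s & p)=False s=False p=True
s_7={q,r}: F((s & p))=False (s & p)=False s=False p=False
F(F((s & p))) does not hold (no witness exists).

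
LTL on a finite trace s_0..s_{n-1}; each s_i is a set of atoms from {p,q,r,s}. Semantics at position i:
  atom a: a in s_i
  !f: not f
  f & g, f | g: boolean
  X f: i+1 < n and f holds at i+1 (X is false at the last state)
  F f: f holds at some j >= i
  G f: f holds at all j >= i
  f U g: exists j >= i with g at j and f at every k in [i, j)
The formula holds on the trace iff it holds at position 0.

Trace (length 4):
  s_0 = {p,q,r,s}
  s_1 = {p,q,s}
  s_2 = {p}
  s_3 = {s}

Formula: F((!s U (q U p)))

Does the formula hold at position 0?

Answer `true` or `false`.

s_0={p,q,r,s}: F((!s U (q U p)))=True (!s U (q U p))=True !s=False s=True (q U p)=True q=True p=True
s_1={p,q,s}: F((!s U (q U p)))=True (!s U (q U p))=True !s=False s=True (q U p)=True q=True p=True
s_2={p}: F((!s U (q U p)))=True (!s U (q U p))=True !s=True s=False (q U p)=True q=False p=True
s_3={s}: F((!s U (q U p)))=False (!s U (q U p))=False !s=False s=True (q U p)=False q=False p=False

Answer: true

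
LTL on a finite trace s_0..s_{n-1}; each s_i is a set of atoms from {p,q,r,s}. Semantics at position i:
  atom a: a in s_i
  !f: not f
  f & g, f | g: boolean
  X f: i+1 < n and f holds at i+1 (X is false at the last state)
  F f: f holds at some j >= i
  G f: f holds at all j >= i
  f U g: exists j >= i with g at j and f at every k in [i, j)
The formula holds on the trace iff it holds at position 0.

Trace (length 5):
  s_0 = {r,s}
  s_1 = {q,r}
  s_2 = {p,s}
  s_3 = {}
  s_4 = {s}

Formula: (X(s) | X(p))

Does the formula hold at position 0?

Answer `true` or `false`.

Answer: false

Derivation:
s_0={r,s}: (X(s) | X(p))=False X(s)=False s=True X(p)=False p=False
s_1={q,r}: (X(s) | X(p))=True X(s)=True s=False X(p)=True p=False
s_2={p,s}: (X(s) | X(p))=False X(s)=False s=True X(p)=False p=True
s_3={}: (X(s) | X(p))=True X(s)=True s=False X(p)=False p=False
s_4={s}: (X(s) | X(p))=False X(s)=False s=True X(p)=False p=False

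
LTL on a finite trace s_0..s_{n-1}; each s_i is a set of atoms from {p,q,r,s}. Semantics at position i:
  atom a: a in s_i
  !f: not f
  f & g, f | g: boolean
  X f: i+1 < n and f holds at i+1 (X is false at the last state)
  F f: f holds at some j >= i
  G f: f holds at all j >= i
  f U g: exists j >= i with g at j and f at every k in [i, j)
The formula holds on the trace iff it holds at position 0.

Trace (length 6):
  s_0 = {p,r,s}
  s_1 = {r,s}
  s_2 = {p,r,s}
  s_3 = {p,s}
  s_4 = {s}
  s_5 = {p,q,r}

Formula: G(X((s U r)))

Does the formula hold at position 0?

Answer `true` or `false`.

Answer: false

Derivation:
s_0={p,r,s}: G(X((s U r)))=False X((s U r))=True (s U r)=True s=True r=True
s_1={r,s}: G(X((s U r)))=False X((s U r))=True (s U r)=True s=True r=True
s_2={p,r,s}: G(X((s U r)))=False X((s U r))=True (s U r)=True s=True r=True
s_3={p,s}: G(X((s U r)))=False X((s U r))=True (s U r)=True s=True r=False
s_4={s}: G(X((s U r)))=False X((s U r))=True (s U r)=True s=True r=False
s_5={p,q,r}: G(X((s U r)))=False X((s U r))=False (s U r)=True s=False r=True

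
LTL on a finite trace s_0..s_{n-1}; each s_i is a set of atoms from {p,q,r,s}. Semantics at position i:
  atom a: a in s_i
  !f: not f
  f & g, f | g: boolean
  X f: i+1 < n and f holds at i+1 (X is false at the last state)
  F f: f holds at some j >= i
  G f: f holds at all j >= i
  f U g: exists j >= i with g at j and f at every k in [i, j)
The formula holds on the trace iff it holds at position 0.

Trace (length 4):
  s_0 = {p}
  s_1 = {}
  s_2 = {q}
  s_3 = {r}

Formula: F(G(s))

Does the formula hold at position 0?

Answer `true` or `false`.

s_0={p}: F(G(s))=False G(s)=False s=False
s_1={}: F(G(s))=False G(s)=False s=False
s_2={q}: F(G(s))=False G(s)=False s=False
s_3={r}: F(G(s))=False G(s)=False s=False

Answer: false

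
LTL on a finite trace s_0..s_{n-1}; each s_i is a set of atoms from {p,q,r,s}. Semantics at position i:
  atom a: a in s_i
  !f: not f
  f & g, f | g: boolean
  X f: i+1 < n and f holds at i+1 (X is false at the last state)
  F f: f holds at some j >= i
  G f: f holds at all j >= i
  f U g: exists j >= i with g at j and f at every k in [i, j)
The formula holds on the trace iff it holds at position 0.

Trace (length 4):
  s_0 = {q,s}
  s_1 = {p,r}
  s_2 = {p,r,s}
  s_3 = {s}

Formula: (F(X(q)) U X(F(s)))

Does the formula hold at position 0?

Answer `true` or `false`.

s_0={q,s}: (F(X(q)) U X(F(s)))=True F(X(q))=False X(q)=False q=True X(F(s))=True F(s)=True s=True
s_1={p,r}: (F(X(q)) U X(F(s)))=True F(X(q))=False X(q)=False q=False X(F(s))=True F(s)=True s=False
s_2={p,r,s}: (F(X(q)) U X(F(s)))=True F(X(q))=False X(q)=False q=False X(F(s))=True F(s)=True s=True
s_3={s}: (F(X(q)) U X(F(s)))=False F(X(q))=False X(q)=False q=False X(F(s))=False F(s)=True s=True

Answer: true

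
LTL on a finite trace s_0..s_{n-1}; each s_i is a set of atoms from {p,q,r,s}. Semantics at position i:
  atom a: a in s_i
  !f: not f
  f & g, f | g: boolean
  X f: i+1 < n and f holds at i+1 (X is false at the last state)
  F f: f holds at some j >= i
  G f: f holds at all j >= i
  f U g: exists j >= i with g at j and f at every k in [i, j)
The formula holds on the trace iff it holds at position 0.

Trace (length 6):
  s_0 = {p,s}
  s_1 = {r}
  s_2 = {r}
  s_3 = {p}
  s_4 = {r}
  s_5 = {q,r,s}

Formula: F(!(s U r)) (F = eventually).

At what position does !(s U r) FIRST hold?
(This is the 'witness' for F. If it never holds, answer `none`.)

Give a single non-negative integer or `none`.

s_0={p,s}: !(s U r)=False (s U r)=True s=True r=False
s_1={r}: !(s U r)=False (s U r)=True s=False r=True
s_2={r}: !(s U r)=False (s U r)=True s=False r=True
s_3={p}: !(s U r)=True (s U r)=False s=False r=False
s_4={r}: !(s U r)=False (s U r)=True s=False r=True
s_5={q,r,s}: !(s U r)=False (s U r)=True s=True r=True
F(!(s U r)) holds; first witness at position 3.

Answer: 3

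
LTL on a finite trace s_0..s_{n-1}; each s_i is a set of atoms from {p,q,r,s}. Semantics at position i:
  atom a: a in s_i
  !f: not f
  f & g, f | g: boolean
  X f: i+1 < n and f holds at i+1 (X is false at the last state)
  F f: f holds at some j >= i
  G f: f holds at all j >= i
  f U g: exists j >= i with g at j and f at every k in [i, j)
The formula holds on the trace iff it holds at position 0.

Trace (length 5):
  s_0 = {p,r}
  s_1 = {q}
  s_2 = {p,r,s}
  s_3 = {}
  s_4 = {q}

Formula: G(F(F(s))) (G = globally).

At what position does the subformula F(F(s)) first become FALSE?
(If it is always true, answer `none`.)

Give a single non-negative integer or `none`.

s_0={p,r}: F(F(s))=True F(s)=True s=False
s_1={q}: F(F(s))=True F(s)=True s=False
s_2={p,r,s}: F(F(s))=True F(s)=True s=True
s_3={}: F(F(s))=False F(s)=False s=False
s_4={q}: F(F(s))=False F(s)=False s=False
G(F(F(s))) holds globally = False
First violation at position 3.

Answer: 3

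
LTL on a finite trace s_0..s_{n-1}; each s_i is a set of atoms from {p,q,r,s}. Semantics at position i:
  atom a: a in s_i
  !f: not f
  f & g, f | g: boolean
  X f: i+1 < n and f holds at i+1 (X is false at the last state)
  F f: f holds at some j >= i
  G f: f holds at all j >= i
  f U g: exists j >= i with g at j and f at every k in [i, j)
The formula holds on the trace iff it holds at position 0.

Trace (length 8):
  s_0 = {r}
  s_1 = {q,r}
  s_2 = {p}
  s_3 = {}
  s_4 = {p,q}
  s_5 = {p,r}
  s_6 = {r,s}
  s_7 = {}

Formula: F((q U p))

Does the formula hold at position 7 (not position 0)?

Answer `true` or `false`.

s_0={r}: F((q U p))=True (q U p)=False q=False p=False
s_1={q,r}: F((q U p))=True (q U p)=True q=True p=False
s_2={p}: F((q U p))=True (q U p)=True q=False p=True
s_3={}: F((q U p))=True (q U p)=False q=False p=False
s_4={p,q}: F((q U p))=True (q U p)=True q=True p=True
s_5={p,r}: F((q U p))=True (q U p)=True q=False p=True
s_6={r,s}: F((q U p))=False (q U p)=False q=False p=False
s_7={}: F((q U p))=False (q U p)=False q=False p=False
Evaluating at position 7: result = False

Answer: false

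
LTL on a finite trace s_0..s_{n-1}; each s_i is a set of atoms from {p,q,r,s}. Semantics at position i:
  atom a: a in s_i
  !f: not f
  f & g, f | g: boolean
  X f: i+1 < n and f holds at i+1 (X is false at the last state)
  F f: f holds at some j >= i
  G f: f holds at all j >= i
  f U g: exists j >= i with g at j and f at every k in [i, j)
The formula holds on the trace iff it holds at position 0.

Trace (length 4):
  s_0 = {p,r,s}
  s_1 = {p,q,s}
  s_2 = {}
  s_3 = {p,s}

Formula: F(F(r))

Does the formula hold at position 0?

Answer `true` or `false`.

Answer: true

Derivation:
s_0={p,r,s}: F(F(r))=True F(r)=True r=True
s_1={p,q,s}: F(F(r))=False F(r)=False r=False
s_2={}: F(F(r))=False F(r)=False r=False
s_3={p,s}: F(F(r))=False F(r)=False r=False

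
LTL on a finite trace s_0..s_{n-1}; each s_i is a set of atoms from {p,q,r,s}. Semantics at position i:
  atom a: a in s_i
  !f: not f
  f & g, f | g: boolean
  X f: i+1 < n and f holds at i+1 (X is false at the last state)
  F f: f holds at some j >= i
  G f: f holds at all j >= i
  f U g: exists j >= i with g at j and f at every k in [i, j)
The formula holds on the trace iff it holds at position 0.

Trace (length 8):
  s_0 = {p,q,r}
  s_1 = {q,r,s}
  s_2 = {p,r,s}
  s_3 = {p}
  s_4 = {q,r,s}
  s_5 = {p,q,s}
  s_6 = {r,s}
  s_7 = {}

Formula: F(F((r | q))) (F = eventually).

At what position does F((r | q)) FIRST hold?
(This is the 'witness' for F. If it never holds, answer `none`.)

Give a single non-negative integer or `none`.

s_0={p,q,r}: F((r | q))=True (r | q)=True r=True q=True
s_1={q,r,s}: F((r | q))=True (r | q)=True r=True q=True
s_2={p,r,s}: F((r | q))=True (r | q)=True r=True q=False
s_3={p}: F((r | q))=True (r | q)=False r=False q=False
s_4={q,r,s}: F((r | q))=True (r | q)=True r=True q=True
s_5={p,q,s}: F((r | q))=True (r | q)=True r=False q=True
s_6={r,s}: F((r | q))=True (r | q)=True r=True q=False
s_7={}: F((r | q))=False (r | q)=False r=False q=False
F(F((r | q))) holds; first witness at position 0.

Answer: 0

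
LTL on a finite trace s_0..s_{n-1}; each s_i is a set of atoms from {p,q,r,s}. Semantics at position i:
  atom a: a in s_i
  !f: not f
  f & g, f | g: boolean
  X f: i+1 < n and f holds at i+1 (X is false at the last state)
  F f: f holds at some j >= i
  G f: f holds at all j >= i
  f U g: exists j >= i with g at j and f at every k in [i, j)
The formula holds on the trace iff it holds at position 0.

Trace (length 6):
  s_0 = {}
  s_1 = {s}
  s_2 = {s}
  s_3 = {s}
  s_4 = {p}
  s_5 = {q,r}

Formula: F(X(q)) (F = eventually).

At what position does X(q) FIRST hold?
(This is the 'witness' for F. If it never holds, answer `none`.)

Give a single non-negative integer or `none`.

s_0={}: X(q)=False q=False
s_1={s}: X(q)=False q=False
s_2={s}: X(q)=False q=False
s_3={s}: X(q)=False q=False
s_4={p}: X(q)=True q=False
s_5={q,r}: X(q)=False q=True
F(X(q)) holds; first witness at position 4.

Answer: 4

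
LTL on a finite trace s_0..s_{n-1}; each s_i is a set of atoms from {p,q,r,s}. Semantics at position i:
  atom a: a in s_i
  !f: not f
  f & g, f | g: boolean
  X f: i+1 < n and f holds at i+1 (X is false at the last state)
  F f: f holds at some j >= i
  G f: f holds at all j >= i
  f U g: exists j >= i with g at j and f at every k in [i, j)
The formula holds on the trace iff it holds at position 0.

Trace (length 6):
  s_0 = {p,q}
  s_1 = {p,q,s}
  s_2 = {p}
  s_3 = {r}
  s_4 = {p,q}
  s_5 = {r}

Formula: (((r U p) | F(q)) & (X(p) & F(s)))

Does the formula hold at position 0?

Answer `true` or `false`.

Answer: true

Derivation:
s_0={p,q}: (((r U p) | F(q)) & (X(p) & F(s)))=True ((r U p) | F(q))=True (r U p)=True r=False p=True F(q)=True q=True (X(p) & F(s))=True X(p)=True F(s)=True s=False
s_1={p,q,s}: (((r U p) | F(q)) & (X(p) & F(s)))=True ((r U p) | F(q))=True (r U p)=True r=False p=True F(q)=True q=True (X(p) & F(s))=True X(p)=True F(s)=True s=True
s_2={p}: (((r U p) | F(q)) & (X(p) & F(s)))=False ((r U p) | F(q))=True (r U p)=True r=False p=True F(q)=True q=False (X(p) & F(s))=False X(p)=False F(s)=False s=False
s_3={r}: (((r U p) | F(q)) & (X(p) & F(s)))=False ((r U p) | F(q))=True (r U p)=True r=True p=False F(q)=True q=False (X(p) & F(s))=False X(p)=True F(s)=False s=False
s_4={p,q}: (((r U p) | F(q)) & (X(p) & F(s)))=False ((r U p) | F(q))=True (r U p)=True r=False p=True F(q)=True q=True (X(p) & F(s))=False X(p)=False F(s)=False s=False
s_5={r}: (((r U p) | F(q)) & (X(p) & F(s)))=False ((r U p) | F(q))=False (r U p)=False r=True p=False F(q)=False q=False (X(p) & F(s))=False X(p)=False F(s)=False s=False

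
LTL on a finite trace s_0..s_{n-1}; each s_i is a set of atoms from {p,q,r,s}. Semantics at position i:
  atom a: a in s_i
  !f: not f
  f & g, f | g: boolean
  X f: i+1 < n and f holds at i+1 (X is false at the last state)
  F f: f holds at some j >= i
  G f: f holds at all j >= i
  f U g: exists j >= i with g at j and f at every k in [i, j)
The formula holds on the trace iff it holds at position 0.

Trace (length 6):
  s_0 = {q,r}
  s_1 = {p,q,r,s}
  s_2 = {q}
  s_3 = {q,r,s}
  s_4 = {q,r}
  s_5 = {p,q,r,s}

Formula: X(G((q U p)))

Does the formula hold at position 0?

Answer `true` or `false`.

s_0={q,r}: X(G((q U p)))=True G((q U p))=True (q U p)=True q=True p=False
s_1={p,q,r,s}: X(G((q U p)))=True G((q U p))=True (q U p)=True q=True p=True
s_2={q}: X(G((q U p)))=True G((q U p))=True (q U p)=True q=True p=False
s_3={q,r,s}: X(G((q U p)))=True G((q U p))=True (q U p)=True q=True p=False
s_4={q,r}: X(G((q U p)))=True G((q U p))=True (q U p)=True q=True p=False
s_5={p,q,r,s}: X(G((q U p)))=False G((q U p))=True (q U p)=True q=True p=True

Answer: true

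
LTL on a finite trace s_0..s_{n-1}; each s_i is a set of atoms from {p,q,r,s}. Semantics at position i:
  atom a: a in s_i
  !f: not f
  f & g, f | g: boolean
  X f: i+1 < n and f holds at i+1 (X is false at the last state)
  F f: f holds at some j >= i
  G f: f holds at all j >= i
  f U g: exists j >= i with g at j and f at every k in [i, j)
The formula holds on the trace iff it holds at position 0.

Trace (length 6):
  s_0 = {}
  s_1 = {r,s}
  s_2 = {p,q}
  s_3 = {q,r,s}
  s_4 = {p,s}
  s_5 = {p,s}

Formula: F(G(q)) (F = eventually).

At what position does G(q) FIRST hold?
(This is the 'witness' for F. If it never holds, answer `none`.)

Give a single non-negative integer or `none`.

s_0={}: G(q)=False q=False
s_1={r,s}: G(q)=False q=False
s_2={p,q}: G(q)=False q=True
s_3={q,r,s}: G(q)=False q=True
s_4={p,s}: G(q)=False q=False
s_5={p,s}: G(q)=False q=False
F(G(q)) does not hold (no witness exists).

Answer: none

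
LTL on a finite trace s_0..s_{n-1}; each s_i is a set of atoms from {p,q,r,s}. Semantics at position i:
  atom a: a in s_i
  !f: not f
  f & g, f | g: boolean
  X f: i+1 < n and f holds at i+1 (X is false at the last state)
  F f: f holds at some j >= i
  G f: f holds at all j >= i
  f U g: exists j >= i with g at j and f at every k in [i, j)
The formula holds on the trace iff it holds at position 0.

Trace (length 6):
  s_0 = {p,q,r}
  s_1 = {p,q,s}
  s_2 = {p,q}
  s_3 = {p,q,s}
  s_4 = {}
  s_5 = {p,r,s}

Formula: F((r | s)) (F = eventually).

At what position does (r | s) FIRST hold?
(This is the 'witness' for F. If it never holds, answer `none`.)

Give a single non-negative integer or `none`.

s_0={p,q,r}: (r | s)=True r=True s=False
s_1={p,q,s}: (r | s)=True r=False s=True
s_2={p,q}: (r | s)=False r=False s=False
s_3={p,q,s}: (r | s)=True r=False s=True
s_4={}: (r | s)=False r=False s=False
s_5={p,r,s}: (r | s)=True r=True s=True
F((r | s)) holds; first witness at position 0.

Answer: 0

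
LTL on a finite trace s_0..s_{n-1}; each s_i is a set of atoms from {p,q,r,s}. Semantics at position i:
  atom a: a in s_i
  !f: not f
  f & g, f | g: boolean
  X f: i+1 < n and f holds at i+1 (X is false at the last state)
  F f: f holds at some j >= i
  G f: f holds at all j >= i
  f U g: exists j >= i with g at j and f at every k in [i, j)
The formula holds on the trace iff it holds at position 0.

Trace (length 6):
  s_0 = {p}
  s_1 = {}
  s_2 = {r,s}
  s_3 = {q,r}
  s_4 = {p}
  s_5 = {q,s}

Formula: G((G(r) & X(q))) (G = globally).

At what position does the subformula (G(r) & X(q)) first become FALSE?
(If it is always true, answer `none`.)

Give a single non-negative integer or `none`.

Answer: 0

Derivation:
s_0={p}: (G(r) & X(q))=False G(r)=False r=False X(q)=False q=False
s_1={}: (G(r) & X(q))=False G(r)=False r=False X(q)=False q=False
s_2={r,s}: (G(r) & X(q))=False G(r)=False r=True X(q)=True q=False
s_3={q,r}: (G(r) & X(q))=False G(r)=False r=True X(q)=False q=True
s_4={p}: (G(r) & X(q))=False G(r)=False r=False X(q)=True q=False
s_5={q,s}: (G(r) & X(q))=False G(r)=False r=False X(q)=False q=True
G((G(r) & X(q))) holds globally = False
First violation at position 0.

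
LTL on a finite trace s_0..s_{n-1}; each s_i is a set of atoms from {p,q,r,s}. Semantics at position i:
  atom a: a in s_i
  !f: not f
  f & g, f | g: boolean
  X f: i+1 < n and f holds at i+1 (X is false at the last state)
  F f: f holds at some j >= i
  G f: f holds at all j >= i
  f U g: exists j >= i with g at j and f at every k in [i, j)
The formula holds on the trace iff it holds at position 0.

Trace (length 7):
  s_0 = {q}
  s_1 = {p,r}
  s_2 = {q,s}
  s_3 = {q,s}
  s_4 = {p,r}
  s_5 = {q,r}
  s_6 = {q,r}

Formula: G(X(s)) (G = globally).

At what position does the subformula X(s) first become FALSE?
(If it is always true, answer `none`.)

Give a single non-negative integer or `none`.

s_0={q}: X(s)=False s=False
s_1={p,r}: X(s)=True s=False
s_2={q,s}: X(s)=True s=True
s_3={q,s}: X(s)=False s=True
s_4={p,r}: X(s)=False s=False
s_5={q,r}: X(s)=False s=False
s_6={q,r}: X(s)=False s=False
G(X(s)) holds globally = False
First violation at position 0.

Answer: 0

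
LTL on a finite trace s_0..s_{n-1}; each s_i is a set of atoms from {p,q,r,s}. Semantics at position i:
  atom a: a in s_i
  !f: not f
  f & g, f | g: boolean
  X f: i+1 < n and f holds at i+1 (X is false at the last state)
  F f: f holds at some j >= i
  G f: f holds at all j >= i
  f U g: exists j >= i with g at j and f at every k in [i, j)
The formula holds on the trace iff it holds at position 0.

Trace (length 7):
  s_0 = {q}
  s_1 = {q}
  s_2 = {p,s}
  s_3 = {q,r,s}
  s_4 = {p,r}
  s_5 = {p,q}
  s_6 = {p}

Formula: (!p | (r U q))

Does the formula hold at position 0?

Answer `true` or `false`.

Answer: true

Derivation:
s_0={q}: (!p | (r U q))=True !p=True p=False (r U q)=True r=False q=True
s_1={q}: (!p | (r U q))=True !p=True p=False (r U q)=True r=False q=True
s_2={p,s}: (!p | (r U q))=False !p=False p=True (r U q)=False r=False q=False
s_3={q,r,s}: (!p | (r U q))=True !p=True p=False (r U q)=True r=True q=True
s_4={p,r}: (!p | (r U q))=True !p=False p=True (r U q)=True r=True q=False
s_5={p,q}: (!p | (r U q))=True !p=False p=True (r U q)=True r=False q=True
s_6={p}: (!p | (r U q))=False !p=False p=True (r U q)=False r=False q=False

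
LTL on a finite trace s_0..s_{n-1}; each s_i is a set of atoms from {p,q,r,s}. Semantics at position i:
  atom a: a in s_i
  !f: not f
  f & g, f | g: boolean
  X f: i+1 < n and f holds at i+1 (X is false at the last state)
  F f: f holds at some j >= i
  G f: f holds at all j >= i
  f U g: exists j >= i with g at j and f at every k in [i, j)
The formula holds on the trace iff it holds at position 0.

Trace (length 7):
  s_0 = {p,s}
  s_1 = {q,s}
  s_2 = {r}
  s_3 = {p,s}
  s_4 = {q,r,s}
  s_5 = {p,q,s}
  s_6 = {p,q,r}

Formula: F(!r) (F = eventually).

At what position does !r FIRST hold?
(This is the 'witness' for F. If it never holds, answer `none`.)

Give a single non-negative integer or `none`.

s_0={p,s}: !r=True r=False
s_1={q,s}: !r=True r=False
s_2={r}: !r=False r=True
s_3={p,s}: !r=True r=False
s_4={q,r,s}: !r=False r=True
s_5={p,q,s}: !r=True r=False
s_6={p,q,r}: !r=False r=True
F(!r) holds; first witness at position 0.

Answer: 0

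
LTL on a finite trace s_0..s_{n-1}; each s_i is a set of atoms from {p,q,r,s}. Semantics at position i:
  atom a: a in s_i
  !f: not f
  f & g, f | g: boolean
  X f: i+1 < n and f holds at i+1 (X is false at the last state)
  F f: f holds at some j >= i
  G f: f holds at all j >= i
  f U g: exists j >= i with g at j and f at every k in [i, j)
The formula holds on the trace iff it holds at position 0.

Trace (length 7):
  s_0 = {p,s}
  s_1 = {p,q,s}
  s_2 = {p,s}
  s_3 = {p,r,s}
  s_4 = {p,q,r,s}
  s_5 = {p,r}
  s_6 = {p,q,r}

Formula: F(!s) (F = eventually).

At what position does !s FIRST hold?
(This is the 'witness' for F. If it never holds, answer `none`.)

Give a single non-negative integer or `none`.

Answer: 5

Derivation:
s_0={p,s}: !s=False s=True
s_1={p,q,s}: !s=False s=True
s_2={p,s}: !s=False s=True
s_3={p,r,s}: !s=False s=True
s_4={p,q,r,s}: !s=False s=True
s_5={p,r}: !s=True s=False
s_6={p,q,r}: !s=True s=False
F(!s) holds; first witness at position 5.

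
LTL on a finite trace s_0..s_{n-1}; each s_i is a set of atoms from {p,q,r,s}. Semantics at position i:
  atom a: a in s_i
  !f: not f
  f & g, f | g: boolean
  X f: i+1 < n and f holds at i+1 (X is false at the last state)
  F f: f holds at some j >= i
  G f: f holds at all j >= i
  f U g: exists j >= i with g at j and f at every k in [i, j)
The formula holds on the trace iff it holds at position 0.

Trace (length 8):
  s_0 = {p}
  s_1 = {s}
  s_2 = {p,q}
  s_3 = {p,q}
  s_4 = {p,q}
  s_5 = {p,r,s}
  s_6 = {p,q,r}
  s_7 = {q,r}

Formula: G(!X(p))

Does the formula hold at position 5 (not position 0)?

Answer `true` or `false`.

s_0={p}: G(!X(p))=False !X(p)=True X(p)=False p=True
s_1={s}: G(!X(p))=False !X(p)=False X(p)=True p=False
s_2={p,q}: G(!X(p))=False !X(p)=False X(p)=True p=True
s_3={p,q}: G(!X(p))=False !X(p)=False X(p)=True p=True
s_4={p,q}: G(!X(p))=False !X(p)=False X(p)=True p=True
s_5={p,r,s}: G(!X(p))=False !X(p)=False X(p)=True p=True
s_6={p,q,r}: G(!X(p))=True !X(p)=True X(p)=False p=True
s_7={q,r}: G(!X(p))=True !X(p)=True X(p)=False p=False
Evaluating at position 5: result = False

Answer: false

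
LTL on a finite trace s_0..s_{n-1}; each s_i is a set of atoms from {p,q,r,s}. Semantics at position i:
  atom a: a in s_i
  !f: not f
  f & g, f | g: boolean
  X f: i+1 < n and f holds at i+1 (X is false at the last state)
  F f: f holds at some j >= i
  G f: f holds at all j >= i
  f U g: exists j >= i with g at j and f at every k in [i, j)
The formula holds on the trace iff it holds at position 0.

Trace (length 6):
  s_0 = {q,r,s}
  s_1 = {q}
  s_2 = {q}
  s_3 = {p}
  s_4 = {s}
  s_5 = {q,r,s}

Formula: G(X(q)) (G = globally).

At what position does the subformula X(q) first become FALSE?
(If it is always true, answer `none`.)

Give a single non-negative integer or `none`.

s_0={q,r,s}: X(q)=True q=True
s_1={q}: X(q)=True q=True
s_2={q}: X(q)=False q=True
s_3={p}: X(q)=False q=False
s_4={s}: X(q)=True q=False
s_5={q,r,s}: X(q)=False q=True
G(X(q)) holds globally = False
First violation at position 2.

Answer: 2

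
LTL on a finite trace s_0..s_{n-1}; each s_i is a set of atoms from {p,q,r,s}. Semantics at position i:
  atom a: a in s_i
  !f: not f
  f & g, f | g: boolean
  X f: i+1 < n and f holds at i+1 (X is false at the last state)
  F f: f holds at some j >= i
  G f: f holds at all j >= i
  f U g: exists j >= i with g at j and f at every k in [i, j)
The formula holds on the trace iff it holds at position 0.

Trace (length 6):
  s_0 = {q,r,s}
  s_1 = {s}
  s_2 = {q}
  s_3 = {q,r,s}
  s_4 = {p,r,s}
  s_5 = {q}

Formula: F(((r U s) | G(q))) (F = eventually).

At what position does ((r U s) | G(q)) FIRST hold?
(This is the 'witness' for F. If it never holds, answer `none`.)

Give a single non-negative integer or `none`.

s_0={q,r,s}: ((r U s) | G(q))=True (r U s)=True r=True s=True G(q)=False q=True
s_1={s}: ((r U s) | G(q))=True (r U s)=True r=False s=True G(q)=False q=False
s_2={q}: ((r U s) | G(q))=False (r U s)=False r=False s=False G(q)=False q=True
s_3={q,r,s}: ((r U s) | G(q))=True (r U s)=True r=True s=True G(q)=False q=True
s_4={p,r,s}: ((r U s) | G(q))=True (r U s)=True r=True s=True G(q)=False q=False
s_5={q}: ((r U s) | G(q))=True (r U s)=False r=False s=False G(q)=True q=True
F(((r U s) | G(q))) holds; first witness at position 0.

Answer: 0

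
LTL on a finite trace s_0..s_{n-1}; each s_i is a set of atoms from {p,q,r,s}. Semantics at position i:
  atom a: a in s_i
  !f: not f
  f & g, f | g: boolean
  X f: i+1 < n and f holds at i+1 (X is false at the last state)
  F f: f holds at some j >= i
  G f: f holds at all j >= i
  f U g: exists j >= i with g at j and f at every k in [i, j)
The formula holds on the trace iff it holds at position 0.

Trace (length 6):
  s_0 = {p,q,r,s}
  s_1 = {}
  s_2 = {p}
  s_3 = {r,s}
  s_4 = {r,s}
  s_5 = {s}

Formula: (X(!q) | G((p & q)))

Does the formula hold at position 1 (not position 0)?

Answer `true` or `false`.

s_0={p,q,r,s}: (X(!q) | G((p & q)))=True X(!q)=True !q=False q=True G((p & q))=False (p & q)=True p=True
s_1={}: (X(!q) | G((p & q)))=True X(!q)=True !q=True q=False G((p & q))=False (p & q)=False p=False
s_2={p}: (X(!q) | G((p & q)))=True X(!q)=True !q=True q=False G((p & q))=False (p & q)=False p=True
s_3={r,s}: (X(!q) | G((p & q)))=True X(!q)=True !q=True q=False G((p & q))=False (p & q)=False p=False
s_4={r,s}: (X(!q) | G((p & q)))=True X(!q)=True !q=True q=False G((p & q))=False (p & q)=False p=False
s_5={s}: (X(!q) | G((p & q)))=False X(!q)=False !q=True q=False G((p & q))=False (p & q)=False p=False
Evaluating at position 1: result = True

Answer: true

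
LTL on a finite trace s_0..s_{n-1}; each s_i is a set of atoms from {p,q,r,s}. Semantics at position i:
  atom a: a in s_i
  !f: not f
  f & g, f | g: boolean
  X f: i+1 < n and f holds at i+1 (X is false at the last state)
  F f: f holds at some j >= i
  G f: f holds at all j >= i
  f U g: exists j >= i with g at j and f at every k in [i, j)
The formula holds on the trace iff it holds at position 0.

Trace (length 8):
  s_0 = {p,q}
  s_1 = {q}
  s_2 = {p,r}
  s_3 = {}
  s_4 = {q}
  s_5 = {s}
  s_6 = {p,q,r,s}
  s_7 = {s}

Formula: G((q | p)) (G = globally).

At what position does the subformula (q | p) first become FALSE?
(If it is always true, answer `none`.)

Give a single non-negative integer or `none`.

Answer: 3

Derivation:
s_0={p,q}: (q | p)=True q=True p=True
s_1={q}: (q | p)=True q=True p=False
s_2={p,r}: (q | p)=True q=False p=True
s_3={}: (q | p)=False q=False p=False
s_4={q}: (q | p)=True q=True p=False
s_5={s}: (q | p)=False q=False p=False
s_6={p,q,r,s}: (q | p)=True q=True p=True
s_7={s}: (q | p)=False q=False p=False
G((q | p)) holds globally = False
First violation at position 3.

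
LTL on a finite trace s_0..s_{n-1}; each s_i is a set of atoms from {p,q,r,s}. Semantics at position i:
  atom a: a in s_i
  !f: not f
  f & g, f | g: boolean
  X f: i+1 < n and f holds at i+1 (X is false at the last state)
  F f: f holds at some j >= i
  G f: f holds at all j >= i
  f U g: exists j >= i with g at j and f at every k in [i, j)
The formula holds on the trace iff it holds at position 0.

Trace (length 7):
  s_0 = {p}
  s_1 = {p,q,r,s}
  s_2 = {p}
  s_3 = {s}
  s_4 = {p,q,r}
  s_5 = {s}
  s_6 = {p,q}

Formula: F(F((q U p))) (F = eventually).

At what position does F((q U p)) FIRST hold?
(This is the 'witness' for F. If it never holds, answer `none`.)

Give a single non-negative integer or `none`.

s_0={p}: F((q U p))=True (q U p)=True q=False p=True
s_1={p,q,r,s}: F((q U p))=True (q U p)=True q=True p=True
s_2={p}: F((q U p))=True (q U p)=True q=False p=True
s_3={s}: F((q U p))=True (q U p)=False q=False p=False
s_4={p,q,r}: F((q U p))=True (q U p)=True q=True p=True
s_5={s}: F((q U p))=True (q U p)=False q=False p=False
s_6={p,q}: F((q U p))=True (q U p)=True q=True p=True
F(F((q U p))) holds; first witness at position 0.

Answer: 0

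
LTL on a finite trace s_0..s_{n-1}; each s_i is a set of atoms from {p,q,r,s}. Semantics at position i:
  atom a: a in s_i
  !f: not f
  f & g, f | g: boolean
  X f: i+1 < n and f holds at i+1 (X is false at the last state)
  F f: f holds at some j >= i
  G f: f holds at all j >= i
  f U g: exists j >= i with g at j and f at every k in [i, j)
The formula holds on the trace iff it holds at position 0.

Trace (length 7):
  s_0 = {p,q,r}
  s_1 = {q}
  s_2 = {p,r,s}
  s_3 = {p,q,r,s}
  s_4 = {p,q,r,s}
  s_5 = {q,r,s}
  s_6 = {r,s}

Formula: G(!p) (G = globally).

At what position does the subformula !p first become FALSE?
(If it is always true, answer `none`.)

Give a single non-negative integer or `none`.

Answer: 0

Derivation:
s_0={p,q,r}: !p=False p=True
s_1={q}: !p=True p=False
s_2={p,r,s}: !p=False p=True
s_3={p,q,r,s}: !p=False p=True
s_4={p,q,r,s}: !p=False p=True
s_5={q,r,s}: !p=True p=False
s_6={r,s}: !p=True p=False
G(!p) holds globally = False
First violation at position 0.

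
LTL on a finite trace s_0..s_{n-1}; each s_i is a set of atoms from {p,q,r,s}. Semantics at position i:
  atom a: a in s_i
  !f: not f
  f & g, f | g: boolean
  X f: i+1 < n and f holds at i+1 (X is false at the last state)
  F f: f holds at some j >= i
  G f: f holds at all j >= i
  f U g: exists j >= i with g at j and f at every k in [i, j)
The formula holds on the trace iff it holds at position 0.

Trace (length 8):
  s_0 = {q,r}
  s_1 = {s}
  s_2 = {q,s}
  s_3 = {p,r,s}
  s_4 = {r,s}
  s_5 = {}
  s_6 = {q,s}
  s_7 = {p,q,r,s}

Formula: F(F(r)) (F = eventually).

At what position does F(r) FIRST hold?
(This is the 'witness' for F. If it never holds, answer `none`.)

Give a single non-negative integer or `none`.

s_0={q,r}: F(r)=True r=True
s_1={s}: F(r)=True r=False
s_2={q,s}: F(r)=True r=False
s_3={p,r,s}: F(r)=True r=True
s_4={r,s}: F(r)=True r=True
s_5={}: F(r)=True r=False
s_6={q,s}: F(r)=True r=False
s_7={p,q,r,s}: F(r)=True r=True
F(F(r)) holds; first witness at position 0.

Answer: 0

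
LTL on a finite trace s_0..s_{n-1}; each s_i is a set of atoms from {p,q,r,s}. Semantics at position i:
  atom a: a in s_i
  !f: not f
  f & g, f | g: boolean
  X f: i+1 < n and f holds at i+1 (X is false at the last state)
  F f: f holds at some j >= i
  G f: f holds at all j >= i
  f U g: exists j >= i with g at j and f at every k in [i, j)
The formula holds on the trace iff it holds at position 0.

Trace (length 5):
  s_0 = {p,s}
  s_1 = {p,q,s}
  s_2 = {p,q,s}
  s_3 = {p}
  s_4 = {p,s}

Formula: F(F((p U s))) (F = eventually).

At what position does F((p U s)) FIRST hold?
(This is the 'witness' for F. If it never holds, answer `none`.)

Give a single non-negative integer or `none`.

Answer: 0

Derivation:
s_0={p,s}: F((p U s))=True (p U s)=True p=True s=True
s_1={p,q,s}: F((p U s))=True (p U s)=True p=True s=True
s_2={p,q,s}: F((p U s))=True (p U s)=True p=True s=True
s_3={p}: F((p U s))=True (p U s)=True p=True s=False
s_4={p,s}: F((p U s))=True (p U s)=True p=True s=True
F(F((p U s))) holds; first witness at position 0.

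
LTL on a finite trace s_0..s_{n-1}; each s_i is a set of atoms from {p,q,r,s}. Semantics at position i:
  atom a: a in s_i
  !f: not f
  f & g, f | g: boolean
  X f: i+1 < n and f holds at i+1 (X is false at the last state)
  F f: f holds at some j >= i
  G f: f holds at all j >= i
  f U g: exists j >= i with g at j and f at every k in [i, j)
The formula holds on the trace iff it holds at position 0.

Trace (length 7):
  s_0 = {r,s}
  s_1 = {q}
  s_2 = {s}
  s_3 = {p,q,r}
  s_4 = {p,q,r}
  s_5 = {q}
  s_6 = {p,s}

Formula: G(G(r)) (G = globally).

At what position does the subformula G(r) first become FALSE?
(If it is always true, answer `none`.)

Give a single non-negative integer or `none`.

Answer: 0

Derivation:
s_0={r,s}: G(r)=False r=True
s_1={q}: G(r)=False r=False
s_2={s}: G(r)=False r=False
s_3={p,q,r}: G(r)=False r=True
s_4={p,q,r}: G(r)=False r=True
s_5={q}: G(r)=False r=False
s_6={p,s}: G(r)=False r=False
G(G(r)) holds globally = False
First violation at position 0.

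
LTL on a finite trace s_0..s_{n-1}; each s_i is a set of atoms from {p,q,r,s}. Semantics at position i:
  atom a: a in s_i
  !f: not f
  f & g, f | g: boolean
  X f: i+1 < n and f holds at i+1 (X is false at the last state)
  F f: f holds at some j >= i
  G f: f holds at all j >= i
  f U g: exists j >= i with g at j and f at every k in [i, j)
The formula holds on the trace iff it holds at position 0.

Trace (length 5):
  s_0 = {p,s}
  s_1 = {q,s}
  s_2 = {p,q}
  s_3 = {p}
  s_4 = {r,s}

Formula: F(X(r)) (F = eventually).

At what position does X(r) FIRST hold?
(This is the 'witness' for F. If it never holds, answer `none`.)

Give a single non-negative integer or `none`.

Answer: 3

Derivation:
s_0={p,s}: X(r)=False r=False
s_1={q,s}: X(r)=False r=False
s_2={p,q}: X(r)=False r=False
s_3={p}: X(r)=True r=False
s_4={r,s}: X(r)=False r=True
F(X(r)) holds; first witness at position 3.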